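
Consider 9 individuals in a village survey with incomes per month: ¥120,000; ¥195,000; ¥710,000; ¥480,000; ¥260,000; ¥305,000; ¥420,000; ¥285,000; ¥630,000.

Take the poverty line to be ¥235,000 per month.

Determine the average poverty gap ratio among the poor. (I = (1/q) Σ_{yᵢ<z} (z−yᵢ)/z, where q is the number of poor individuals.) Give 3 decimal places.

0.330

Poor units: ¥120,000, ¥195,000 (q = 2 of N = 9).
Relative gaps: 0.4894, 0.1702; sum = 0.659574.
The income-gap ratio divides by q (the poor only): 0.659574 / 2 = 0.330.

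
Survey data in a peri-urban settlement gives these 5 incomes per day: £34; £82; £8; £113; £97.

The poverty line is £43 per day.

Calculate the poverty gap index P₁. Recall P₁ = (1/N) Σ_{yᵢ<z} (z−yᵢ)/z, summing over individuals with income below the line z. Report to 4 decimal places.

Poor units: £8, £34 (q = 2 of N = 5).
Gap ratios (z−y)/z: (43−8)/43 = 0.8140; (43−34)/43 = 0.2093.
Σ = 1.023256. Dividing by the full population N = 5 gives P₁ = 0.2047.

0.2047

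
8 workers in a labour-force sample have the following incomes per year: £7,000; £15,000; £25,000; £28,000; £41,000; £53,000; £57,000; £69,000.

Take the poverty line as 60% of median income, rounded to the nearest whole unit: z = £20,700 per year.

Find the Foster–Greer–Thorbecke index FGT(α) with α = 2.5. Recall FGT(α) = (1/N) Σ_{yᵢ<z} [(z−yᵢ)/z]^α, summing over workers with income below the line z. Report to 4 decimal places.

0.0495

Below z: £7,000, £15,000 (q = 2 of N = 8).
Shortfall ratios: (20700−7000)/20700 = 0.6618; (20700−15000)/20700 = 0.2754.
Raised to α = 2.5: 0.35635; 0.03979.
Sum = 0.396138; FGT(2.5) = 0.396138 / 8 = 0.0495.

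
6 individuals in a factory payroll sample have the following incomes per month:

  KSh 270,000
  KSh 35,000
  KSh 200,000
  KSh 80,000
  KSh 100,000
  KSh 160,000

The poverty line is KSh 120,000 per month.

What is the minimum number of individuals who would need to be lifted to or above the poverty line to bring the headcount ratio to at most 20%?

Currently q = 3 of N = 6 are below the line (H = 0.500).
A headcount ratio of at most 20% allows at most ⌊0.20 × 6⌋ = 1 poor individuals.
So at least 3 − 1 = 2 must be lifted.

2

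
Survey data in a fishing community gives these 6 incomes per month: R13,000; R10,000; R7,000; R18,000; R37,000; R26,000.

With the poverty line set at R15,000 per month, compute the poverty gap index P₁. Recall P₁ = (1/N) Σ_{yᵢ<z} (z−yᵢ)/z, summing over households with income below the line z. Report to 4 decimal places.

0.1667

Below z: R7,000, R10,000, R13,000 (q = 3 of N = 6).
Gap ratios (z−y)/z: (15000−7000)/15000 = 0.5333; (15000−10000)/15000 = 0.3333; (15000−13000)/15000 = 0.1333.
Sum of shortfalls = 1.000000; P₁ averages over all N: 1.000000 / 6 = 0.1667.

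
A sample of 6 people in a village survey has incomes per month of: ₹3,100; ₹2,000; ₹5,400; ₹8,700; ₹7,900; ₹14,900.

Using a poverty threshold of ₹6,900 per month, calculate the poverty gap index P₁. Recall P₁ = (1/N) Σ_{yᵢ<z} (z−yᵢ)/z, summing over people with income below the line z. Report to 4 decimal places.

0.2464

Poor units: ₹2,000, ₹3,100, ₹5,400 (q = 3 of N = 6).
Shortfall ratios: (6900−2000)/6900 = 0.7101; (6900−3100)/6900 = 0.5507; (6900−5400)/6900 = 0.2174.
Sum of shortfalls = 1.478261; P₁ averages over all N: 1.478261 / 6 = 0.2464.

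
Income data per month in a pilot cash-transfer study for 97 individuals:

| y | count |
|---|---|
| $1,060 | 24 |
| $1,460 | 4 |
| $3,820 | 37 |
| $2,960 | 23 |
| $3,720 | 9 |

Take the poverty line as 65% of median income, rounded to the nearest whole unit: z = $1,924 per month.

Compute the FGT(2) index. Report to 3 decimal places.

0.052

Incomes under z: 24×$1,060, 4×$1,460 (q = 28 of N = 97).
Shortfall ratios: (1924−1060)/1924 = 0.4491 (×24); (1924−1460)/1924 = 0.2412 (×4).
Squared: 0.2017 (×24); 0.0582 (×4).
Sum = 5.072454; P₂ = 5.072454 / 97 = 0.052.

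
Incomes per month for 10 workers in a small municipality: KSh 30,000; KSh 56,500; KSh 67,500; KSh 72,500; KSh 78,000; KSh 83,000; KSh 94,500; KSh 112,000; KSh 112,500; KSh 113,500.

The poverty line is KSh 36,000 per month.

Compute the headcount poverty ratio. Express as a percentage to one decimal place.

1 of the 10 workers have income below KSh 36,000.
H = 1/10 = 10.0%.

10.0%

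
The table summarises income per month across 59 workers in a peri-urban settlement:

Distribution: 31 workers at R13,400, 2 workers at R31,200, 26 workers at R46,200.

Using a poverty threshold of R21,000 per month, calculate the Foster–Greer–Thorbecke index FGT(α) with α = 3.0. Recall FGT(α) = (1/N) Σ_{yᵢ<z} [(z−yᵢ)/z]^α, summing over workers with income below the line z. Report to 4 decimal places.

0.0249

Poor units: 31×R13,400 (q = 31 of N = 59).
Shortfall ratios: (21000−13400)/21000 = 0.3619 (×31).
Raised to α = 3.0: 0.04740 (×31).
Sum = 1.469415; FGT(3.0) = 1.469415 / 59 = 0.0249.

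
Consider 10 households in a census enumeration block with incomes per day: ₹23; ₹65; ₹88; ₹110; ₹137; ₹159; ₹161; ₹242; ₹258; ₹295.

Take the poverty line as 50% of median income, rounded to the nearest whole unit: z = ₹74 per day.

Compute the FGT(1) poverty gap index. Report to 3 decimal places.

0.081

Poor units: ₹23, ₹65 (q = 2 of N = 10).
Gap ratios (z−y)/z: (74−23)/74 = 0.6892; (74−65)/74 = 0.1216.
Σ = 0.810811. Dividing by the full population N = 10 gives P₁ = 0.081.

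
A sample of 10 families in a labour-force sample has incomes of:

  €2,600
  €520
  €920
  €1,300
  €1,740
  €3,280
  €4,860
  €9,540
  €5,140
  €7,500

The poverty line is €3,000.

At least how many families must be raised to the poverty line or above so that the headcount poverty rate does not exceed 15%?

4

Currently q = 5 of N = 10 are below the line (H = 0.500).
A headcount ratio of at most 15% allows at most ⌊0.15 × 10⌋ = 1 poor families.
So at least 5 − 1 = 4 must be lifted.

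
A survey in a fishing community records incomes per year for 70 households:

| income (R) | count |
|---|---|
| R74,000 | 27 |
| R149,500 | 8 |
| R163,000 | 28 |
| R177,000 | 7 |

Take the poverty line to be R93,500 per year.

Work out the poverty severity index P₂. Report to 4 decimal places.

0.0168

Below z: 27×R74,000 (q = 27 of N = 70).
Gap ratios (z−y)/z: (93500−74000)/93500 = 0.2086 (×27).
Squared: 0.0435 (×27).
Sum = 1.174383; P₂ = 1.174383 / 70 = 0.0168.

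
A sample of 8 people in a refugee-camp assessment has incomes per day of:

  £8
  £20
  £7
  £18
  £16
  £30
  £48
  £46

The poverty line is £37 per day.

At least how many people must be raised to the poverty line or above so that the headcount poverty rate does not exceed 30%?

4

6 of the 8 people are poor, so H = 6/8 = 0.750.
A headcount ratio of at most 30% allows at most ⌊0.30 × 8⌋ = 2 poor people.
So at least 6 − 2 = 4 must be lifted.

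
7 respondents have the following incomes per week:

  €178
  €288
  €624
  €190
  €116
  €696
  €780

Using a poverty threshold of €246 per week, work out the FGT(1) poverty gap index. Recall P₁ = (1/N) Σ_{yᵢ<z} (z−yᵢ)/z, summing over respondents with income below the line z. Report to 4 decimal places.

0.1475

Incomes under z: €116, €178, €190 (q = 3 of N = 7).
Shortfall ratios: (246−116)/246 = 0.5285; (246−178)/246 = 0.2764; (246−190)/246 = 0.2276.
Σ = 1.032520. Dividing by the full population N = 7 gives P₁ = 0.1475.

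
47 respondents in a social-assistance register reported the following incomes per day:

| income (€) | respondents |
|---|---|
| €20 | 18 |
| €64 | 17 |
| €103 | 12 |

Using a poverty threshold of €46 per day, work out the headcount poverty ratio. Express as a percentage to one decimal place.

18 of the 47 respondents have income below €46.
H = 18/47 = 38.3%.

38.3%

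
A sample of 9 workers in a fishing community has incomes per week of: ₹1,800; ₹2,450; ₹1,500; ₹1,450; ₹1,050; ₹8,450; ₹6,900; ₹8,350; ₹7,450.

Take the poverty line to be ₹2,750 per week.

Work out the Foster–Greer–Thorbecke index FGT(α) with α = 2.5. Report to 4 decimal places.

Incomes under z: ₹1,050, ₹1,450, ₹1,500, ₹1,800, ₹2,450 (q = 5 of N = 9).
Normalized shortfalls: (2750−1050)/2750 = 0.6182; (2750−1450)/2750 = 0.4727; (2750−1500)/2750 = 0.4545; (2750−1800)/2750 = 0.3455; (2750−2450)/2750 = 0.1091.
Raised to α = 2.5: 0.30046; 0.15365; 0.13930; 0.07014; 0.00393.
Sum = 0.667481; FGT(2.5) = 0.667481 / 9 = 0.0742.

0.0742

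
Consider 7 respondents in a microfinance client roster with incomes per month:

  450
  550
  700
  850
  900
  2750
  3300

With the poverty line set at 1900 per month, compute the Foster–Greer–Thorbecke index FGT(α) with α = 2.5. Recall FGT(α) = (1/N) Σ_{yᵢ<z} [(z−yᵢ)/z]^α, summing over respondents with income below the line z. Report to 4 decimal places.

0.2399

Poor units: 450, 550, 700, 850, 900 (q = 5 of N = 7).
Relative gaps: (1900−450)/1900 = 0.7632; (1900−550)/1900 = 0.7105; (1900−700)/1900 = 0.6316; (1900−850)/1900 = 0.5526; (1900−900)/1900 = 0.5263.
Raised to α = 2.5: 0.50879; 0.42555; 0.31701; 0.22703; 0.20096.
Sum = 1.679340; FGT(2.5) = 1.679340 / 7 = 0.2399.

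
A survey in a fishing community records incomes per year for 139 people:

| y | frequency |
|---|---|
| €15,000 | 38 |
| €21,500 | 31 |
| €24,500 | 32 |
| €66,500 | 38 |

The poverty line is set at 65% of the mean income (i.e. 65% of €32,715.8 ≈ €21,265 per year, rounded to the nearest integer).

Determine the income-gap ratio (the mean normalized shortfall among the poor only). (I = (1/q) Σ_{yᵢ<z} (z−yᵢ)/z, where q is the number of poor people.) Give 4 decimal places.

0.2946

Below the line: 38×€15,000 (q = 38 of N = 139).
Relative gaps: 0.2946 (×38); sum = 11.195391.
The income-gap ratio divides by q (the poor only): 11.195391 / 38 = 0.2946.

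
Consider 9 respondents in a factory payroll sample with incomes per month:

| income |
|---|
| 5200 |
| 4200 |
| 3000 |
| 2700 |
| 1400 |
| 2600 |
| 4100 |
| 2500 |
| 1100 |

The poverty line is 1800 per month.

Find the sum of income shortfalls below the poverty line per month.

Incomes under z: 1100, 1400 (q = 2 of N = 9).
Individual gaps: 1800−1100 = 700; 1800−1400 = 400.
Aggregate gap = 1100.

1100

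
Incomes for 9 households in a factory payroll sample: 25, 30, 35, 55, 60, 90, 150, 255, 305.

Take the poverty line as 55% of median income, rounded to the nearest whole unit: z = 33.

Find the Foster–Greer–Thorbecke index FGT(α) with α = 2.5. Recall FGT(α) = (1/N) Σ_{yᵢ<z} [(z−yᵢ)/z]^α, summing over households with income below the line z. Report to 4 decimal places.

Below z: 25, 30 (q = 2 of N = 9).
Shortfall ratios: (33−25)/33 = 0.2424; (33−30)/33 = 0.0909.
Raised to α = 2.5: 0.02894; 0.00249.
Sum = 0.031428; FGT(2.5) = 0.031428 / 9 = 0.0035.

0.0035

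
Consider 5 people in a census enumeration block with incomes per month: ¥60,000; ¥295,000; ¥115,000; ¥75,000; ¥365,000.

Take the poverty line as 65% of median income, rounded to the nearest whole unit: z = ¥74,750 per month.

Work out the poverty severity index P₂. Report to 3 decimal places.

Below z: ¥60,000 (q = 1 of N = 5).
Normalized shortfalls: (74750−60000)/74750 = 0.1973.
Squared: 0.0389.
Sum = 0.038937; P₂ = 0.038937 / 5 = 0.008.

0.008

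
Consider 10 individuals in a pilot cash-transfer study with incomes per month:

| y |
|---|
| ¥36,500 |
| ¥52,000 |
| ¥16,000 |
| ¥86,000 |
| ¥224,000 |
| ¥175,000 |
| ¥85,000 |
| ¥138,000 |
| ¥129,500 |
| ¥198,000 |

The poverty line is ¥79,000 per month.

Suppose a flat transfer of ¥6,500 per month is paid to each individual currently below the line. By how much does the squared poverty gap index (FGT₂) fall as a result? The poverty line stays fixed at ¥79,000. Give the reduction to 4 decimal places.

Before: below the line — ¥16,000, ¥36,500, ¥52,000; squared poverty gap index (FGT₂) = 0.104218.
After the ¥6,500 transfer: below the line — ¥22,500, ¥43,000, ¥58,500; squared poverty gap index (FGT₂) = 0.078649.
Reduction = 0.104218 − 0.078649 = 0.0256.

0.0256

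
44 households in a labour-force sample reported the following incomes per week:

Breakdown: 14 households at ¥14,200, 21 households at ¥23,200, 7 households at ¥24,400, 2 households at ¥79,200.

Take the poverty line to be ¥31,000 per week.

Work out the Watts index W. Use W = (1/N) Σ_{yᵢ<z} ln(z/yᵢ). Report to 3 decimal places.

0.425

Incomes under z: 14×¥14,200, 21×¥23,200, 7×¥24,400 (q = 42 of N = 44).
Log gaps: ln(31000/14200) = 0.7807 (×14); ln(31000/23200) = 0.2898 (×21); ln(31000/24400) = 0.2394 (×7).
W = 18.692795 / 44 = 0.425.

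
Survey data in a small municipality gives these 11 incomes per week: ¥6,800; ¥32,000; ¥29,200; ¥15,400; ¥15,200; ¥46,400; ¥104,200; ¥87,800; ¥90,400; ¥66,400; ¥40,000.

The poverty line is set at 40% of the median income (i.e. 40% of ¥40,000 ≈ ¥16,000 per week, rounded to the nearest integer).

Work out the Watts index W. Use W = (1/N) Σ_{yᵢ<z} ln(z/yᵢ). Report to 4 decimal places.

0.0859

Poor units: ¥6,800, ¥15,200, ¥15,400 (q = 3 of N = 11).
Log shortfalls: ln(16000/6800) = 0.8557; ln(16000/15200) = 0.0513; ln(16000/15400) = 0.0382.
W = 0.945181 / 11 = 0.0859.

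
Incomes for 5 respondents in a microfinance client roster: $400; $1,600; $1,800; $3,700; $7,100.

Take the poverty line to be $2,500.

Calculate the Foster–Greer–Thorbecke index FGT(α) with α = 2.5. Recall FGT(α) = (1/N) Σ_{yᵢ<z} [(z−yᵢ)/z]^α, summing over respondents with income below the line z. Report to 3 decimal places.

Incomes under z: $400, $1,600, $1,800 (q = 3 of N = 5).
Relative gaps: (2500−400)/2500 = 0.8400; (2500−1600)/2500 = 0.3600; (2500−1800)/2500 = 0.2800.
Raised to α = 2.5: 0.64669; 0.07776; 0.04149.
Sum = 0.765938; FGT(2.5) = 0.765938 / 5 = 0.153.

0.153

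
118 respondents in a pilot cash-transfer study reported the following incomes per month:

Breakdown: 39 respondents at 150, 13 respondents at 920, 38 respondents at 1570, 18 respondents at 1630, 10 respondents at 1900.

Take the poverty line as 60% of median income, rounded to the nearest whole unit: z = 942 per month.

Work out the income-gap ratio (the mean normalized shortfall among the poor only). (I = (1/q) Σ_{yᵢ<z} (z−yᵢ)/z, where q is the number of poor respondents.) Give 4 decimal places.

Poor units: 39×150, 13×920 (q = 52 of N = 118).
Shortfall ratios (z−y)/z: 0.8408 (×39), 0.0234 (×13); sum = 33.093418.
The income-gap ratio divides by q (the poor only): 33.093418 / 52 = 0.6364.

0.6364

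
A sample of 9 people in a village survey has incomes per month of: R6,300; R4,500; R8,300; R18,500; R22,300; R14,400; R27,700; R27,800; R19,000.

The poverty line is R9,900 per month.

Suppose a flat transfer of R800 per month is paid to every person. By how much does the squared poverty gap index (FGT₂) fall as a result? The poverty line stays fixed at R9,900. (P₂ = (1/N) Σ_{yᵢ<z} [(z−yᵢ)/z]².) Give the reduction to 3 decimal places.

Before: below the line — R4,500, R6,300, R8,300; squared poverty gap index (FGT₂) = 0.05065.
After the R800 transfer: below the line — R5,300, R7,100, R9,100; squared poverty gap index (FGT₂) = 0.03360.
Reduction = 0.05065 − 0.03360 = 0.017.

0.017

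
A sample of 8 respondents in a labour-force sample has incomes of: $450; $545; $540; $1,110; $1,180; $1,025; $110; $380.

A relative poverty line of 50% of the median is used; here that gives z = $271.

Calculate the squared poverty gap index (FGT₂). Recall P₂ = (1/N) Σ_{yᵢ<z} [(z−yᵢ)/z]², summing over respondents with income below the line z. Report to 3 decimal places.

Below z: $110 (q = 1 of N = 8).
Gap ratios (z−y)/z: (271−110)/271 = 0.5941.
Squared: 0.3529.
Sum = 0.352950; P₂ = 0.352950 / 8 = 0.044.

0.044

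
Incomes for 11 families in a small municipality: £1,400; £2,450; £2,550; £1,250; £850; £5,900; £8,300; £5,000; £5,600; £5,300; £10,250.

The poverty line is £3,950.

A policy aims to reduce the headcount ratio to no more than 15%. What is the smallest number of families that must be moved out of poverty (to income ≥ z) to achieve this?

Currently q = 5 of N = 11 are below the line (H = 0.455).
A headcount ratio of at most 15% allows at most ⌊0.15 × 11⌋ = 1 poor families.
So at least 5 − 1 = 4 must be lifted.

4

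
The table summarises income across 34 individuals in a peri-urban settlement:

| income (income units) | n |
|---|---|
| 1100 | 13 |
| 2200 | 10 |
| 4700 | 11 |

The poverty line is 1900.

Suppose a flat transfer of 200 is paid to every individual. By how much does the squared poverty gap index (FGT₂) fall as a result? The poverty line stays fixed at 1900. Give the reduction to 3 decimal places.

0.030

Before: below the line — 13×1100; squared poverty gap index (FGT₂) = 0.06779.
After the 200 transfer: below the line — 13×1300; squared poverty gap index (FGT₂) = 0.03813.
Reduction = 0.06779 − 0.03813 = 0.030.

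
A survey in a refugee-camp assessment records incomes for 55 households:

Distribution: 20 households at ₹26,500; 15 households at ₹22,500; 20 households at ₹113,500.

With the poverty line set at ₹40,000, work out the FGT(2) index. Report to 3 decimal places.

Below the line: 15×₹22,500, 20×₹26,500 (q = 35 of N = 55).
Relative gaps: (40000−22500)/40000 = 0.4375 (×15); (40000−26500)/40000 = 0.3375 (×20).
Squared: 0.1914 (×15); 0.1139 (×20).
Sum = 5.149219; P₂ = 5.149219 / 55 = 0.094.

0.094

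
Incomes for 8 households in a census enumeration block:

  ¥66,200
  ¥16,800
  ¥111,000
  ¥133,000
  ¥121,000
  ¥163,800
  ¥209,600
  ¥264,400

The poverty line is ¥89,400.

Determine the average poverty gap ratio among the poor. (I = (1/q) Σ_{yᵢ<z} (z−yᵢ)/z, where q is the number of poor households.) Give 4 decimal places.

0.5358

Incomes under z: ¥16,800, ¥66,200 (q = 2 of N = 8).
Relative gaps: 0.8121, 0.2595; sum = 1.071588.
I averages over the q = 2 poor units only: 1.071588 / 2 = 0.5358.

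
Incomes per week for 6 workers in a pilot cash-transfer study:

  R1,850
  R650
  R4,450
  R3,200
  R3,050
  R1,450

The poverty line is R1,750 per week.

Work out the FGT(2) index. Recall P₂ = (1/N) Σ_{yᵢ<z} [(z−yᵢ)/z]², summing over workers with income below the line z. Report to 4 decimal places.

0.0707

Below z: R650, R1,450 (q = 2 of N = 6).
Normalized shortfalls: (1750−650)/1750 = 0.6286; (1750−1450)/1750 = 0.1714.
Squared: 0.3951; 0.0294.
Sum = 0.424490; P₂ = 0.424490 / 6 = 0.0707.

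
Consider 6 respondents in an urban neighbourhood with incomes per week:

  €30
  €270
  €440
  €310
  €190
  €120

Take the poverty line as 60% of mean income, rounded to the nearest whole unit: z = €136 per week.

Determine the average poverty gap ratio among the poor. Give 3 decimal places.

Incomes under z: €30, €120 (q = 2 of N = 6).
Shortfall ratios (z−y)/z: 0.7794, 0.1176; sum = 0.897059.
I averages over the q = 2 poor units only: 0.897059 / 2 = 0.449.

0.449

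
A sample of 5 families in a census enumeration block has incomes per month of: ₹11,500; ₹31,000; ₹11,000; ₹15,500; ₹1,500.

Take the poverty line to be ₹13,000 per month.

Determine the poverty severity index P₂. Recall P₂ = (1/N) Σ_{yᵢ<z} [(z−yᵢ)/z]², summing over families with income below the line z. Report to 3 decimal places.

0.164

Incomes under z: ₹1,500, ₹11,000, ₹11,500 (q = 3 of N = 5).
Relative gaps: (13000−1500)/13000 = 0.8846; (13000−11000)/13000 = 0.1538; (13000−11500)/13000 = 0.1154.
Squared: 0.7825; 0.0237; 0.0133.
Sum = 0.819527; P₂ = 0.819527 / 5 = 0.164.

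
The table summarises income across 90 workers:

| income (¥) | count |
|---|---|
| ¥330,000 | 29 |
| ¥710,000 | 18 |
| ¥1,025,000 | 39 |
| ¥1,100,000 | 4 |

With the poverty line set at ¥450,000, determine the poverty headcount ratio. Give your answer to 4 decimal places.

29 of the 90 workers have income below ¥450,000.
H = 29/90 = 0.3222.

0.3222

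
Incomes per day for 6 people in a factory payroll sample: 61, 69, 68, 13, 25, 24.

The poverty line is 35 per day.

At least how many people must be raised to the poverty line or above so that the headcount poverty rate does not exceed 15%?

3 of the 6 people are poor, so H = 3/6 = 0.500.
A headcount ratio of at most 15% allows at most ⌊0.15 × 6⌋ = 0 poor people.
So at least 3 − 0 = 3 must be lifted.

3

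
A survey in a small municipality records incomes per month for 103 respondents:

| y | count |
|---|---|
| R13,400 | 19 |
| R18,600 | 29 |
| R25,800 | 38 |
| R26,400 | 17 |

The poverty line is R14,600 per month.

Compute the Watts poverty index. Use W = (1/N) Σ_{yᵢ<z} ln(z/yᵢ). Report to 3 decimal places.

0.016

Incomes under z: 19×R13,400 (q = 19 of N = 103).
Log shortfalls: ln(14600/13400) = 0.0858 (×19).
W = 1.629570 / 103 = 0.016.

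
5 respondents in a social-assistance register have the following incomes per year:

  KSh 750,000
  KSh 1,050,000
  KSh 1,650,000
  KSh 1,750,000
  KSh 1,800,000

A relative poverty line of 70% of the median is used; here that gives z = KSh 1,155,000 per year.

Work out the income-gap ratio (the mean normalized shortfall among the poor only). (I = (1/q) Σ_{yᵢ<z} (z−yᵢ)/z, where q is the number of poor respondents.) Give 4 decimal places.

0.2208

Below z: KSh 750,000, KSh 1,050,000 (q = 2 of N = 5).
Shortfall ratios (z−y)/z: 0.3506, 0.0909; sum = 0.441558.
I averages over the q = 2 poor units only: 0.441558 / 2 = 0.2208.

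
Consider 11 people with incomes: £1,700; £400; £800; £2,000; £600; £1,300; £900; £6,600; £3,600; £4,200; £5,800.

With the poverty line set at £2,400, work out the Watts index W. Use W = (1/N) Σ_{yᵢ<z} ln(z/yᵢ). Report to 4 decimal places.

0.5816

Below z: £400, £600, £800, £900, £1,300, £1,700, £2,000 (q = 7 of N = 11).
Log gaps: ln(2400/400) = 1.7918; ln(2400/600) = 1.3863; ln(2400/800) = 1.0986; ln(2400/900) = 0.9808; ln(2400/1300) = 0.6131; ln(2400/1700) = 0.3448; ln(2400/2000) = 0.1823.
W = 6.397762 / 11 = 0.5816.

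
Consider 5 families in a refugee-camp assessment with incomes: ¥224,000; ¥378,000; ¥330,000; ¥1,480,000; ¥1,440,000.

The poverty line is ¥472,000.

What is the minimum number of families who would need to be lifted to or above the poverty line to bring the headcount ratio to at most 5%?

3

Currently q = 3 of N = 5 are below the line (H = 0.600).
A headcount ratio of at most 5% allows at most ⌊0.05 × 5⌋ = 0 poor families.
So at least 3 − 0 = 3 must be lifted.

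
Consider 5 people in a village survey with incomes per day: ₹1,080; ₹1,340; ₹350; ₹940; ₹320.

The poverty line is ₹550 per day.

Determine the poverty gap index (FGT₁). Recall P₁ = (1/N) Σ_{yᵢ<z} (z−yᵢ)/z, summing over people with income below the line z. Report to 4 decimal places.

Incomes under z: ₹320, ₹350 (q = 2 of N = 5).
Gap ratios (z−y)/z: (550−320)/550 = 0.4182; (550−350)/550 = 0.3636.
Σ = 0.781818. Dividing by the full population N = 5 gives P₁ = 0.1564.

0.1564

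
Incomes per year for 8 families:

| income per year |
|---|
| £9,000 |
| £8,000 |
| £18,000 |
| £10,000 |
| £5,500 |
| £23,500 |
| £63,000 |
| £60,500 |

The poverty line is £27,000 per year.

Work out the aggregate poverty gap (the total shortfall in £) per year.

£88,000

Poor units: £5,500, £8,000, £9,000, £10,000, £18,000, £23,500 (q = 6 of N = 8).
Individual gaps: 27000−5500 = 21500; 27000−8000 = 19000; 27000−9000 = 18000; 27000−10000 = 17000; 27000−18000 = 9000; 27000−23500 = 3500.
Aggregate gap = £88,000.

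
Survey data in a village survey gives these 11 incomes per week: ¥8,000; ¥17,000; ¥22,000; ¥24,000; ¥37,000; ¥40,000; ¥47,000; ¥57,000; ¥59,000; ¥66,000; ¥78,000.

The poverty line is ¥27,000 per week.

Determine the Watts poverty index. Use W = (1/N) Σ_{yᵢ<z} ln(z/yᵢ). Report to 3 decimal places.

Below the line: ¥8,000, ¥17,000, ¥22,000, ¥24,000 (q = 4 of N = 11).
Log shortfalls: ln(27000/8000) = 1.2164; ln(27000/17000) = 0.4626; ln(27000/22000) = 0.2048; ln(27000/24000) = 0.1178.
W = 2.001596 / 11 = 0.182.

0.182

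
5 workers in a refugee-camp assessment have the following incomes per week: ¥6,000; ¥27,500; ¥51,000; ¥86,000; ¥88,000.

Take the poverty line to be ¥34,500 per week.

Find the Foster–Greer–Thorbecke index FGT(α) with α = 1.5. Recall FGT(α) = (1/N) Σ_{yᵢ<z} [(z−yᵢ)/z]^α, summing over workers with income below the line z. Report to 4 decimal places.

0.1684

Incomes under z: ¥6,000, ¥27,500 (q = 2 of N = 5).
Normalized shortfalls: (34500−6000)/34500 = 0.8261; (34500−27500)/34500 = 0.2029.
Raised to α = 1.5: 0.75082; 0.09139.
Sum = 0.842219; FGT(1.5) = 0.842219 / 5 = 0.1684.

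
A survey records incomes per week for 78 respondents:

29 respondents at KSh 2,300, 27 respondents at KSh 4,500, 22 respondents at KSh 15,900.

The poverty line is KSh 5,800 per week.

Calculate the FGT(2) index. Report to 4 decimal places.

Incomes under z: 29×KSh 2,300, 27×KSh 4,500 (q = 56 of N = 78).
Relative gaps: (5800−2300)/5800 = 0.6034 (×29); (5800−4500)/5800 = 0.2241 (×27).
Squared: 0.3641 (×29); 0.0502 (×27).
Sum = 11.916766; P₂ = 11.916766 / 78 = 0.1528.

0.1528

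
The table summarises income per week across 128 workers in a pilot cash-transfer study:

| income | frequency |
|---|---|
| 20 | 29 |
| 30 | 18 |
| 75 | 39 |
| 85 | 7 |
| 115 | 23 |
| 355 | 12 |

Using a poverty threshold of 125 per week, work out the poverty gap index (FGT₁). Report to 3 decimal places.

Below z: 29×20, 18×30, 39×75, 7×85, 23×115 (q = 116 of N = 128).
Normalized shortfalls: (125−20)/125 = 0.8400 (×29); (125−30)/125 = 0.7600 (×18); (125−75)/125 = 0.4000 (×39); (125−85)/125 = 0.3200 (×7); (125−115)/125 = 0.0800 (×23).
Sum of shortfalls = 57.720000; P₁ averages over all N: 57.720000 / 128 = 0.451.

0.451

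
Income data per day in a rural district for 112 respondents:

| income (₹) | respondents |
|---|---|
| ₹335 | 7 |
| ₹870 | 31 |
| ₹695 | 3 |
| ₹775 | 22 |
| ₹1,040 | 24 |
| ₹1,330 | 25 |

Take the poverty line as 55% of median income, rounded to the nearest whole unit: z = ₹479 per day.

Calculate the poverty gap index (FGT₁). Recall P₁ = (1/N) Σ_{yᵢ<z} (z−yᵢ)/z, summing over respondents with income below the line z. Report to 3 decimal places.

Incomes under z: 7×₹335 (q = 7 of N = 112).
Relative gaps: (479−335)/479 = 0.3006 (×7).
Sum of shortfalls = 2.104384; P₁ averages over all N: 2.104384 / 112 = 0.019.

0.019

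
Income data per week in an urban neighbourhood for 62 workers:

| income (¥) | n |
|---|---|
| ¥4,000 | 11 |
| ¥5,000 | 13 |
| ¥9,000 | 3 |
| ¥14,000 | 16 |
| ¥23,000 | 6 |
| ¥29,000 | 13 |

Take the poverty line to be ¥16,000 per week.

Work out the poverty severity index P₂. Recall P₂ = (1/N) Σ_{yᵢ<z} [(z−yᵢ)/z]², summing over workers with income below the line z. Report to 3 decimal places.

Poor units: 11×¥4,000, 13×¥5,000, 3×¥9,000, 16×¥14,000 (q = 43 of N = 62).
Normalized shortfalls: (16000−4000)/16000 = 0.7500 (×11); (16000−5000)/16000 = 0.6875 (×13); (16000−9000)/16000 = 0.4375 (×3); (16000−14000)/16000 = 0.1250 (×16).
Squared: 0.5625 (×11); 0.4727 (×13); 0.1914 (×3); 0.0156 (×16).
Sum = 13.156250; P₂ = 13.156250 / 62 = 0.212.

0.212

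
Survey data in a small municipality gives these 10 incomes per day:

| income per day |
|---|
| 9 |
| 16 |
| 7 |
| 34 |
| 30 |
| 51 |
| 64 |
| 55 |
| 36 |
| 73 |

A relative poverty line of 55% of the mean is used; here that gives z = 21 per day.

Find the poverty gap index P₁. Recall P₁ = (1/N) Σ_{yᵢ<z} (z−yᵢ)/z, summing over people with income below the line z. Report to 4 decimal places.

0.1476

Below the line: 7, 9, 16 (q = 3 of N = 10).
Shortfall ratios: (21−7)/21 = 0.6667; (21−9)/21 = 0.5714; (21−16)/21 = 0.2381.
Sum of shortfalls = 1.476190; P₁ averages over all N: 1.476190 / 10 = 0.1476.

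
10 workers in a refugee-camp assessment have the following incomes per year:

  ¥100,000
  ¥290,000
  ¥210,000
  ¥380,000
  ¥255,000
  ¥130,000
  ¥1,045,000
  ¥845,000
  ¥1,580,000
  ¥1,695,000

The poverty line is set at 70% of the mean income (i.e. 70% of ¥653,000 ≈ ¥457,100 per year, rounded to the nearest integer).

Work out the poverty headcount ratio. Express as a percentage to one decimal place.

6 of the 10 workers have income below ¥457,100.
H = 6/10 = 60.0%.

60.0%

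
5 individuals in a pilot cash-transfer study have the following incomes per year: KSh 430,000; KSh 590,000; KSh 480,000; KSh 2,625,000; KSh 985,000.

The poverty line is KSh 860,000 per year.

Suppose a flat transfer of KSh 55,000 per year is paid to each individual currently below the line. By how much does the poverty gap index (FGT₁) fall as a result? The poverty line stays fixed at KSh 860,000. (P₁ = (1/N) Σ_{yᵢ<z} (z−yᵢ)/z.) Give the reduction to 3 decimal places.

0.038

Before: below the line — KSh 430,000, KSh 480,000, KSh 590,000; poverty gap index (FGT₁) = 0.25116.
After the KSh 55,000 transfer: below the line — KSh 485,000, KSh 535,000, KSh 645,000; poverty gap index (FGT₁) = 0.21279.
Reduction = 0.25116 − 0.21279 = 0.038.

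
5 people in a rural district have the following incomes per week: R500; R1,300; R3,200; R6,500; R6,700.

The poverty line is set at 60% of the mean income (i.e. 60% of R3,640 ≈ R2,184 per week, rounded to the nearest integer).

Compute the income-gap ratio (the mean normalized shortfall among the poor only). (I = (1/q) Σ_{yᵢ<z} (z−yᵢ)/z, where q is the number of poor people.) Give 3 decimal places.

0.588

Incomes under z: R500, R1,300 (q = 2 of N = 5).
Shortfall ratios (z−y)/z: 0.7711, 0.4048; sum = 1.175824.
The income-gap ratio divides by q (the poor only): 1.175824 / 2 = 0.588.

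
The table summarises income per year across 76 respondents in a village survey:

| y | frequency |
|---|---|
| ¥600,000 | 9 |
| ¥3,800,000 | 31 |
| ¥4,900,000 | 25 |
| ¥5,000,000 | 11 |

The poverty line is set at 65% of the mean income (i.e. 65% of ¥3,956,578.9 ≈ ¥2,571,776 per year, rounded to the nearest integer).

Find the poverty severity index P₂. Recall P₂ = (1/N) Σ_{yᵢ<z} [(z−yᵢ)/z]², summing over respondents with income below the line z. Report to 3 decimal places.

0.070

Below the line: 9×¥600,000 (q = 9 of N = 76).
Shortfall ratios: (2571776−600000)/2571776 = 0.7667 (×9).
Squared: 0.5878 (×9).
Sum = 5.290435; P₂ = 5.290435 / 76 = 0.070.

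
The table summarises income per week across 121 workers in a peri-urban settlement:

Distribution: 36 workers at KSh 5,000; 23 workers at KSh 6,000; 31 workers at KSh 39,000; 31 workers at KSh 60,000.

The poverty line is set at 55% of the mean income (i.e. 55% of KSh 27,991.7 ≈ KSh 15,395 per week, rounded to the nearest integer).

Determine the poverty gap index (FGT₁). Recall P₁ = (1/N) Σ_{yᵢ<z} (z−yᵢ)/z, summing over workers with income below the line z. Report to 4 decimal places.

0.3169

Below the line: 36×KSh 5,000, 23×KSh 6,000 (q = 59 of N = 121).
Shortfall ratios: (15395−5000)/15395 = 0.6752 (×36); (15395−6000)/15395 = 0.6103 (×23).
Σ = 38.343943. Dividing by the full population N = 121 gives P₁ = 0.3169.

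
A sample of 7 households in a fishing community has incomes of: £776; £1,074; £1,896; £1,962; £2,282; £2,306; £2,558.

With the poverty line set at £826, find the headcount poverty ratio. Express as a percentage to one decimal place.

14.3%

1 of the 7 households have income below £826.
H = 1/7 = 14.3%.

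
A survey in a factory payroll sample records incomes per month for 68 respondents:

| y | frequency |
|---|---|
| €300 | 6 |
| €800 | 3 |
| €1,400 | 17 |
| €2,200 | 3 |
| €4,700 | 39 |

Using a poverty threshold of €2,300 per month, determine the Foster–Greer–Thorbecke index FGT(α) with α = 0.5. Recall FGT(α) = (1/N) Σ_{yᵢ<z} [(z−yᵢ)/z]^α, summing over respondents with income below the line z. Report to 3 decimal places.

Poor units: 6×€300, 3×€800, 17×€1,400, 3×€2,200 (q = 29 of N = 68).
Relative gaps: (2300−300)/2300 = 0.8696 (×6); (2300−800)/2300 = 0.6522 (×3); (2300−1400)/2300 = 0.3913 (×17); (2300−2200)/2300 = 0.0435 (×3).
Raised to α = 0.5: 0.93250 (×6); 0.80757 (×3); 0.62554 (×17); 0.20851 (×3).
Sum = 19.277526; FGT(0.5) = 19.277526 / 68 = 0.283.

0.283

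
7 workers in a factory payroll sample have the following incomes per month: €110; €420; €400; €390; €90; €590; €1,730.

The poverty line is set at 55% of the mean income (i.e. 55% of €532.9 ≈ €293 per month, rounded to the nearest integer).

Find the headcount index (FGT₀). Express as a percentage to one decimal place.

2 of the 7 workers have income below €293.
H = 2/7 = 28.6%.

28.6%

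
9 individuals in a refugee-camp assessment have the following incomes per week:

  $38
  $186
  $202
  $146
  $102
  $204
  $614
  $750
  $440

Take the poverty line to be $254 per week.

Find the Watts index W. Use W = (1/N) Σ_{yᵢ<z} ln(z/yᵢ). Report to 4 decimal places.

Poor units: $38, $102, $146, $186, $202, $204 (q = 6 of N = 9).
ln(z/y) terms: ln(254/38) = 1.8997; ln(254/102) = 0.9124; ln(254/146) = 0.5537; ln(254/186) = 0.3116; ln(254/202) = 0.2291; ln(254/204) = 0.2192.
W = 4.125706 / 9 = 0.4584.

0.4584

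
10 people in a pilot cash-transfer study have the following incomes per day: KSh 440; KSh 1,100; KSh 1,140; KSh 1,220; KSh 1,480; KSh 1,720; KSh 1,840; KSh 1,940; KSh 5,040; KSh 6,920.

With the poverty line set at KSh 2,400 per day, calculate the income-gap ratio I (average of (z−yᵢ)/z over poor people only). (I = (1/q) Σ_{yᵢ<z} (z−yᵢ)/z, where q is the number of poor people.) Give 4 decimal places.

Below the line: KSh 440, KSh 1,100, KSh 1,140, KSh 1,220, KSh 1,480, KSh 1,720, KSh 1,840, KSh 1,940 (q = 8 of N = 10).
Relative gaps: 0.8167, 0.5417, 0.5250, 0.4917, 0.3833, 0.2833, 0.2333, 0.1917; sum = 3.466667.
The income-gap ratio divides by q (the poor only): 3.466667 / 8 = 0.4333.

0.4333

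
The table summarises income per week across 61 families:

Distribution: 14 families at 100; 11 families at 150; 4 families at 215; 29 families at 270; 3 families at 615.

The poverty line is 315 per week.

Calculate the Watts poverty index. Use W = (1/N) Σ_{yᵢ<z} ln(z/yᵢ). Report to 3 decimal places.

Below z: 14×100, 11×150, 4×215, 29×270 (q = 58 of N = 61).
Log shortfalls: ln(315/100) = 1.1474 (×14); ln(315/150) = 0.7419 (×11); ln(315/215) = 0.3819 (×4); ln(315/270) = 0.1542 (×29).
W = 30.223053 / 61 = 0.495.

0.495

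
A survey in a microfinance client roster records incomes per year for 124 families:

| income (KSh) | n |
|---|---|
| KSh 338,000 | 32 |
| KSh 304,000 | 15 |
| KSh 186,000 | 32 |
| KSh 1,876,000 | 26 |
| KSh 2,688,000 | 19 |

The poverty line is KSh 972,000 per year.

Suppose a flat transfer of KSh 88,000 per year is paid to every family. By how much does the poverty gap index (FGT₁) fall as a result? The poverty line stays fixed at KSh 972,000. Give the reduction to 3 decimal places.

Before: below the line — 32×KSh 186,000, 15×KSh 304,000, 32×KSh 338,000; poverty gap index (FGT₁) = 0.46014.
After the KSh 88,000 transfer: below the line — 32×KSh 274,000, 15×KSh 392,000, 32×KSh 426,000; poverty gap index (FGT₁) = 0.40246.
Reduction = 0.46014 − 0.40246 = 0.058.

0.058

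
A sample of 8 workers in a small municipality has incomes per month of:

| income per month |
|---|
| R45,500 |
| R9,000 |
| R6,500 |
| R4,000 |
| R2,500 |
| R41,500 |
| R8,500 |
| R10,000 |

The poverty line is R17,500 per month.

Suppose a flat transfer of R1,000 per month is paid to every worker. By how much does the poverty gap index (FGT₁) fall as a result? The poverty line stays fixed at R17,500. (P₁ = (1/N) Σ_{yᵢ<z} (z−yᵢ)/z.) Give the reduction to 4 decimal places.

Before: below the line — R2,500, R4,000, R6,500, R8,500, R9,000, R10,000; poverty gap index (FGT₁) = 0.460714.
After the R1,000 transfer: below the line — R3,500, R5,000, R7,500, R9,500, R10,000, R11,000; poverty gap index (FGT₁) = 0.417857.
Reduction = 0.460714 − 0.417857 = 0.0429.

0.0429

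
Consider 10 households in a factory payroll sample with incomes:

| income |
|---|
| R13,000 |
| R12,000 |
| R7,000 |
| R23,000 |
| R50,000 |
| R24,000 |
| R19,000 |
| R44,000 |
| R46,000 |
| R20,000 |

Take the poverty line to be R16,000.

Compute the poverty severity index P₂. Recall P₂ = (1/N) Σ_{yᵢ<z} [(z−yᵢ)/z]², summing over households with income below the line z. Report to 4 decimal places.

0.0414

Incomes under z: R7,000, R12,000, R13,000 (q = 3 of N = 10).
Shortfall ratios: (16000−7000)/16000 = 0.5625; (16000−12000)/16000 = 0.2500; (16000−13000)/16000 = 0.1875.
Squared: 0.3164; 0.0625; 0.0352.
Sum = 0.414062; P₂ = 0.414062 / 10 = 0.0414.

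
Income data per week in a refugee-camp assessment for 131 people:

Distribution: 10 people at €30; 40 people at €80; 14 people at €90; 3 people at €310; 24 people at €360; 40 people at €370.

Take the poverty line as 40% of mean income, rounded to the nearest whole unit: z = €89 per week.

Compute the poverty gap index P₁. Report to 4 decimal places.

Incomes under z: 10×€30, 40×€80 (q = 50 of N = 131).
Normalized shortfalls: (89−30)/89 = 0.6629 (×10); (89−80)/89 = 0.1011 (×40).
Σ = 10.674157. Dividing by the full population N = 131 gives P₁ = 0.0815.

0.0815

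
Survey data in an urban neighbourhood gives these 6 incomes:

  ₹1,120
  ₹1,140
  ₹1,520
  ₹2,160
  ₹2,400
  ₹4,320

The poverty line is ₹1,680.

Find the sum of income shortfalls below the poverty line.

₹1,260

Below z: ₹1,120, ₹1,140, ₹1,520 (q = 3 of N = 6).
Individual gaps: 1680−1120 = 560; 1680−1140 = 540; 1680−1520 = 160.
Aggregate gap = ₹1,260.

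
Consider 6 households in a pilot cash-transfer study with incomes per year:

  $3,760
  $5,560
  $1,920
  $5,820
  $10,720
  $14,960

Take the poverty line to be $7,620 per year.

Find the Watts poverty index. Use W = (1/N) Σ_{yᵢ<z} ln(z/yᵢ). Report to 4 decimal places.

0.4449

Below the line: $1,920, $3,760, $5,560, $5,820 (q = 4 of N = 6).
Log shortfalls: ln(7620/1920) = 1.3785; ln(7620/3760) = 0.7064; ln(7620/5560) = 0.3152; ln(7620/5820) = 0.2695.
W = 2.669463 / 6 = 0.4449.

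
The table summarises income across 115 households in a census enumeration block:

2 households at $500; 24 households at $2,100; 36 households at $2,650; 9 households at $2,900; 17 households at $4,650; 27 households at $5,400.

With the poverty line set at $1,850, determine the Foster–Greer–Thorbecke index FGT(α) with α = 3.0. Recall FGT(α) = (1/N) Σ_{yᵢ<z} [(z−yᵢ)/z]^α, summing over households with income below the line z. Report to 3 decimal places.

Incomes under z: 2×$500 (q = 2 of N = 115).
Relative gaps: (1850−500)/1850 = 0.7297 (×2).
Raised to α = 3.0: 0.38859 (×2).
Sum = 0.777170; FGT(3.0) = 0.777170 / 115 = 0.007.

0.007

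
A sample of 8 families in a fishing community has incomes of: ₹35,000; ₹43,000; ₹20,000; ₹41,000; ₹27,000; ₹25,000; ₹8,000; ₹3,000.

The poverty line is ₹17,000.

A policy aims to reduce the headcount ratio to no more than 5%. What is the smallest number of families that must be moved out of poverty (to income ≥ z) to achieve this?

2

2 of the 8 families are poor, so H = 2/8 = 0.250.
A headcount ratio of at most 5% allows at most ⌊0.05 × 8⌋ = 0 poor families.
So at least 2 − 0 = 2 must be lifted.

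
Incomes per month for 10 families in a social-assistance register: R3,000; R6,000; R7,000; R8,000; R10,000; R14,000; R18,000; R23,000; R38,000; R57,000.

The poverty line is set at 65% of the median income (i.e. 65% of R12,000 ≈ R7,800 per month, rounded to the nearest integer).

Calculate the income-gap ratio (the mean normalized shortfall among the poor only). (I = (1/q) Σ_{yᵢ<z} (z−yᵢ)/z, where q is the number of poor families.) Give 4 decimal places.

0.3162

Poor units: R3,000, R6,000, R7,000 (q = 3 of N = 10).
Relative gaps: 0.6154, 0.2308, 0.1026; sum = 0.948718.
The income-gap ratio divides by q (the poor only): 0.948718 / 3 = 0.3162.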